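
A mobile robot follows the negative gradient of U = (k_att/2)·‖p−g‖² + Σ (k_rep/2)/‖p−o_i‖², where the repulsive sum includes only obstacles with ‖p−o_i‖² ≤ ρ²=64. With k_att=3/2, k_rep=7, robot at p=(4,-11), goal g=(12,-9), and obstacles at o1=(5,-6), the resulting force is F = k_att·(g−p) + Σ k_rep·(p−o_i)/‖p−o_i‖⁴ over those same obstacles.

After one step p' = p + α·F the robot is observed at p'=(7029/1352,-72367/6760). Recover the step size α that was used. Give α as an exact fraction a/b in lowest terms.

F_att = 3/2·(g−p) = 3/2·(8,2) = (12.0000,3.0000)
o1: d²=26 ≤ ρ²=64; F_rep = 7·(-1,-5)/26² = (-0.0104,-0.0518)
F = F_att + ΣF_rep = (11.9896,2.9482)
Δp = p'−p = (1.1990,0.2948); α = Δx/Fx = (1621/1352) / (8105/676) = 1/10
check: Δy/Fy = (1993/6760) / (1993/676) = 1/10 ✓

α = 1/10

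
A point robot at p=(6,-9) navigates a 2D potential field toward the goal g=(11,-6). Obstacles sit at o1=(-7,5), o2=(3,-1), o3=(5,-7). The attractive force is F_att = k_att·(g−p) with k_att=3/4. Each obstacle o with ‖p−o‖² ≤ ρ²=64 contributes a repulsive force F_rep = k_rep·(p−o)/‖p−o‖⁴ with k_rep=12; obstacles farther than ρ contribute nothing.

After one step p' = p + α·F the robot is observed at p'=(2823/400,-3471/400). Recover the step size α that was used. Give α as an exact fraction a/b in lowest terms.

α = 1/4

F_att = 3/4·(g−p) = 3/4·(5,3) = (3.7500,2.2500)
o1: d²=365 > ρ²=64 → inactive
o2: d²=73 > ρ²=64 → inactive
o3: d²=5 ≤ ρ²=64; F_rep = 12·(1,-2)/5² = (0.4800,-0.9600)
F = F_att + ΣF_rep = (4.2300,1.2900)
Δp = p'−p = (1.0575,0.3225); α = Δx/Fx = (423/400) / (423/100) = 1/4
check: Δy/Fy = (129/400) / (129/100) = 1/4 ✓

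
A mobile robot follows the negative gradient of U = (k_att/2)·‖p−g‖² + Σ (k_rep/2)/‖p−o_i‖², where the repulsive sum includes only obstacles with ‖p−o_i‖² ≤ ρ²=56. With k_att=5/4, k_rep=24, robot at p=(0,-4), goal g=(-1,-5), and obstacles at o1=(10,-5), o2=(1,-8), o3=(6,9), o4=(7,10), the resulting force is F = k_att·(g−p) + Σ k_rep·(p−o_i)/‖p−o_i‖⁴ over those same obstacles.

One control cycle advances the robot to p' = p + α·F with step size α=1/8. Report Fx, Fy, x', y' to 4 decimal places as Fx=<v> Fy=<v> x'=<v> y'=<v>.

F_att = 5/4·(g−p) = 5/4·(-1,-1) = (-1.2500,-1.2500)
o1: d²=101 > ρ²=56 → inactive
o2: d²=17 ≤ ρ²=56; F_rep = 24·(-1,4)/17² = (-0.0830,0.3322)
o3: d²=205 > ρ²=56 → inactive
o4: d²=245 > ρ²=56 → inactive
F = F_att + ΣF_rep = (-1.3330,-0.9178)
p' = p + 1/8·F = (-0.1666,-4.1147)

Fx=-1.3330 Fy=-0.9178 x'=-0.1666 y'=-4.1147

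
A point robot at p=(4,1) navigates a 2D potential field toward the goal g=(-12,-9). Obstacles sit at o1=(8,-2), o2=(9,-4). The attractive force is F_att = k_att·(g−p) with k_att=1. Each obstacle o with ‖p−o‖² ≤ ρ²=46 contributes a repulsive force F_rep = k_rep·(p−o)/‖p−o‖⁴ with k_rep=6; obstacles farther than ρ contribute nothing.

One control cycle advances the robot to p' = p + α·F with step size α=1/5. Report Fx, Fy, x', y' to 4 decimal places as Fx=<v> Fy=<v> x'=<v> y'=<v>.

Fx=-16.0384 Fy=-9.9712 x'=0.7923 y'=-0.9942

F_att = 1·(g−p) = 1·(-16,-10) = (-16.0000,-10.0000)
o1: d²=25 ≤ ρ²=46; F_rep = 6·(-4,3)/25² = (-0.0384,0.0288)
o2: d²=50 > ρ²=46 → inactive
F = F_att + ΣF_rep = (-16.0384,-9.9712)
p' = p + 1/5·F = (0.7923,-0.9942)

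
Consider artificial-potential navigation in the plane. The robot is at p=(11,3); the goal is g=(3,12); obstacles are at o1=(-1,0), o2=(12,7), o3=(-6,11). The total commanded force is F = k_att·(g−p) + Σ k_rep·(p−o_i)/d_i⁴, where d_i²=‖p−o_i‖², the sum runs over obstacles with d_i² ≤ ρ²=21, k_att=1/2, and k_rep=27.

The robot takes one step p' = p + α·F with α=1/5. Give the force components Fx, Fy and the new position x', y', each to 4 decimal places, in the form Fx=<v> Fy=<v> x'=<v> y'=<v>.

F_att = 1/2·(g−p) = 1/2·(-8,9) = (-4.0000,4.5000)
o1: d²=153 > ρ²=21 → inactive
o2: d²=17 ≤ ρ²=21; F_rep = 27·(-1,-4)/17² = (-0.0934,-0.3737)
o3: d²=353 > ρ²=21 → inactive
F = F_att + ΣF_rep = (-4.0934,4.1263)
p' = p + 1/5·F = (10.1813,3.8253)

Fx=-4.0934 Fy=4.1263 x'=10.1813 y'=3.8253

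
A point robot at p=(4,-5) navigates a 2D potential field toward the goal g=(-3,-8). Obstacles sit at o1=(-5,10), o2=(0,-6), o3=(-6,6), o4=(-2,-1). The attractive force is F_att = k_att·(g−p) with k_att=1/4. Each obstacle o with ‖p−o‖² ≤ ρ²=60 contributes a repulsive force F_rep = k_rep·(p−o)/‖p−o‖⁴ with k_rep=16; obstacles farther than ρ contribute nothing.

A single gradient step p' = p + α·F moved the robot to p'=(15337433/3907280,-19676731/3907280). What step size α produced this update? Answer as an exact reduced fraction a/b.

F_att = 1/4·(g−p) = 1/4·(-7,-3) = (-1.7500,-0.7500)
o1: d²=306 > ρ²=60 → inactive
o2: d²=17 ≤ ρ²=60; F_rep = 16·(4,1)/17² = (0.2215,0.0554)
o3: d²=221 > ρ²=60 → inactive
o4: d²=52 ≤ ρ²=60; F_rep = 16·(6,-4)/52² = (0.0355,-0.0237)
F = F_att + ΣF_rep = (-1.4930,-0.7183)
Δp = p'−p = (-0.0747,-0.0359); α = Δx/Fx = (-291687/3907280) / (-291687/195364) = 1/20
check: Δy/Fy = (-140331/3907280) / (-140331/195364) = 1/20 ✓

α = 1/20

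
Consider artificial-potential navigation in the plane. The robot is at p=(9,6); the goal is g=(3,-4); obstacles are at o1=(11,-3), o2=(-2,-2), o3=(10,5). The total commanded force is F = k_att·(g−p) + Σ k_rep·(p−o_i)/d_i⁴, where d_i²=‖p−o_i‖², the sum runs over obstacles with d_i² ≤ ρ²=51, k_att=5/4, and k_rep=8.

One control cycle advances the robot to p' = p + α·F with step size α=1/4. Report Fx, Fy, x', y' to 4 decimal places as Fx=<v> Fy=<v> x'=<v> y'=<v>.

Fx=-9.5000 Fy=-10.5000 x'=6.6250 y'=3.3750

F_att = 5/4·(g−p) = 5/4·(-6,-10) = (-7.5000,-12.5000)
o1: d²=85 > ρ²=51 → inactive
o2: d²=185 > ρ²=51 → inactive
o3: d²=2 ≤ ρ²=51; F_rep = 8·(-1,1)/2² = (-2.0000,2.0000)
F = F_att + ΣF_rep = (-9.5000,-10.5000)
p' = p + 1/4·F = (6.6250,3.3750)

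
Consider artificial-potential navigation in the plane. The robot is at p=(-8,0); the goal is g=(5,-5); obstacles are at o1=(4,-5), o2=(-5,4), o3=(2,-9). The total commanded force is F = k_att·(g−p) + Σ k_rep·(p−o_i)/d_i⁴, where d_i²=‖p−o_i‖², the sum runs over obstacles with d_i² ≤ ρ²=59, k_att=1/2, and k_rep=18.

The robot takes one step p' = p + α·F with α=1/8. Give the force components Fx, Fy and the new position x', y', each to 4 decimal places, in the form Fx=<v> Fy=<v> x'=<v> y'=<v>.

Fx=6.4136 Fy=-2.6152 x'=-7.1983 y'=-0.3269

F_att = 1/2·(g−p) = 1/2·(13,-5) = (6.5000,-2.5000)
o1: d²=169 > ρ²=59 → inactive
o2: d²=25 ≤ ρ²=59; F_rep = 18·(-3,-4)/25² = (-0.0864,-0.1152)
o3: d²=181 > ρ²=59 → inactive
F = F_att + ΣF_rep = (6.4136,-2.6152)
p' = p + 1/8·F = (-7.1983,-0.3269)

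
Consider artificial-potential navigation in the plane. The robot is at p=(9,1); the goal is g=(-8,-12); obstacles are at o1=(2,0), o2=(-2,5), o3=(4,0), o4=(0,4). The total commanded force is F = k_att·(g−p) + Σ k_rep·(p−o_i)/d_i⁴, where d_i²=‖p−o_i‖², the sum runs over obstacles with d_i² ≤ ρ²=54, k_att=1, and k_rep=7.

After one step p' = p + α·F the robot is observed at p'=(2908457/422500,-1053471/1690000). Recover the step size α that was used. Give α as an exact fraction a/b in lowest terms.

F_att = 1·(g−p) = 1·(-17,-13) = (-17.0000,-13.0000)
o1: d²=50 ≤ ρ²=54; F_rep = 7·(7,1)/50² = (0.0196,0.0028)
o2: d²=137 > ρ²=54 → inactive
o3: d²=26 ≤ ρ²=54; F_rep = 7·(5,1)/26² = (0.0518,0.0104)
o4: d²=90 > ρ²=54 → inactive
F = F_att + ΣF_rep = (-16.9286,-12.9868)
Δp = p'−p = (-2.1161,-1.6234); α = Δx/Fx = (-894043/422500) / (-1788086/105625) = 1/8
check: Δy/Fy = (-2743471/1690000) / (-2743471/211250) = 1/8 ✓

α = 1/8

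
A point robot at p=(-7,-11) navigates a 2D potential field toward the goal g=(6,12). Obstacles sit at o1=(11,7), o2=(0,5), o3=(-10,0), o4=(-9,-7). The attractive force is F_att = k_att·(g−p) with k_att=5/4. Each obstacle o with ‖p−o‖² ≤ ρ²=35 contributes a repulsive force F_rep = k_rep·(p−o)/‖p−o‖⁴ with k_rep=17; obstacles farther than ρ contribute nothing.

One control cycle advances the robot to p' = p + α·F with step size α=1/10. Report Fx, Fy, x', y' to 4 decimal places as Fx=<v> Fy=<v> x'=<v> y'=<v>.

F_att = 5/4·(g−p) = 5/4·(13,23) = (16.2500,28.7500)
o1: d²=648 > ρ²=35 → inactive
o2: d²=305 > ρ²=35 → inactive
o3: d²=130 > ρ²=35 → inactive
o4: d²=20 ≤ ρ²=35; F_rep = 17·(2,-4)/20² = (0.0850,-0.1700)
F = F_att + ΣF_rep = (16.3350,28.5800)
p' = p + 1/10·F = (-5.3665,-8.1420)

Fx=16.3350 Fy=28.5800 x'=-5.3665 y'=-8.1420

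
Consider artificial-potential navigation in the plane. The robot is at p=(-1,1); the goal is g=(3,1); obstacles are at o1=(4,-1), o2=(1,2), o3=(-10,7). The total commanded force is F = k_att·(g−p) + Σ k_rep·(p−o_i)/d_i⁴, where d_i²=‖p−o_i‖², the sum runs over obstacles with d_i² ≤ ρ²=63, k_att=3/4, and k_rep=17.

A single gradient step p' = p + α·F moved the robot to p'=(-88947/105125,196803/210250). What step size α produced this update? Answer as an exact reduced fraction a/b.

α = 1/10

F_att = 3/4·(g−p) = 3/4·(4,0) = (3.0000,0.0000)
o1: d²=29 ≤ ρ²=63; F_rep = 17·(-5,2)/29² = (-0.1011,0.0404)
o2: d²=5 ≤ ρ²=63; F_rep = 17·(-2,-1)/5² = (-1.3600,-0.6800)
o3: d²=117 > ρ²=63 → inactive
F = F_att + ΣF_rep = (1.5389,-0.6396)
Δp = p'−p = (0.1539,-0.0640); α = Δx/Fx = (16178/105125) / (32356/21025) = 1/10
check: Δy/Fy = (-13447/210250) / (-13447/21025) = 1/10 ✓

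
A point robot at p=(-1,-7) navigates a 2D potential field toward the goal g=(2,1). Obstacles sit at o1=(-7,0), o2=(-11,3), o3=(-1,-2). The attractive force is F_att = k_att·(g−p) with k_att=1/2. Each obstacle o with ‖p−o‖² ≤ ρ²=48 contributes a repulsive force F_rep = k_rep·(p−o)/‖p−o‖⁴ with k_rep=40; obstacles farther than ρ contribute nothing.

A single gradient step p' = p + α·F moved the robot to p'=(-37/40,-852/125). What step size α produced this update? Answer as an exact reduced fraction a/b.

α = 1/20

F_att = 1/2·(g−p) = 1/2·(3,8) = (1.5000,4.0000)
o1: d²=85 > ρ²=48 → inactive
o2: d²=200 > ρ²=48 → inactive
o3: d²=25 ≤ ρ²=48; F_rep = 40·(0,-5)/25² = (0.0000,-0.3200)
F = F_att + ΣF_rep = (1.5000,3.6800)
Δp = p'−p = (0.0750,0.1840); α = Δx/Fx = (3/40) / (3/2) = 1/20
check: Δy/Fy = (23/125) / (92/25) = 1/20 ✓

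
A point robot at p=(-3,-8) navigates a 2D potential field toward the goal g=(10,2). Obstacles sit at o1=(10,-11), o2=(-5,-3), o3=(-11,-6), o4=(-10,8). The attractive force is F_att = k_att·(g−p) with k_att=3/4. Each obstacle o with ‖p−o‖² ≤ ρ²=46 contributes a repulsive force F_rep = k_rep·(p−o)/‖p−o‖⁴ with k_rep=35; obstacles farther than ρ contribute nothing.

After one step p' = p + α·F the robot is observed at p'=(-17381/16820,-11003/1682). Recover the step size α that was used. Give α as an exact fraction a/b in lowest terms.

α = 1/5

F_att = 3/4·(g−p) = 3/4·(13,10) = (9.7500,7.5000)
o1: d²=178 > ρ²=46 → inactive
o2: d²=29 ≤ ρ²=46; F_rep = 35·(2,-5)/29² = (0.0832,-0.2081)
o3: d²=68 > ρ²=46 → inactive
o4: d²=305 > ρ²=46 → inactive
F = F_att + ΣF_rep = (9.8332,7.2919)
Δp = p'−p = (1.9666,1.4584); α = Δx/Fx = (33079/16820) / (33079/3364) = 1/5
check: Δy/Fy = (2453/1682) / (12265/1682) = 1/5 ✓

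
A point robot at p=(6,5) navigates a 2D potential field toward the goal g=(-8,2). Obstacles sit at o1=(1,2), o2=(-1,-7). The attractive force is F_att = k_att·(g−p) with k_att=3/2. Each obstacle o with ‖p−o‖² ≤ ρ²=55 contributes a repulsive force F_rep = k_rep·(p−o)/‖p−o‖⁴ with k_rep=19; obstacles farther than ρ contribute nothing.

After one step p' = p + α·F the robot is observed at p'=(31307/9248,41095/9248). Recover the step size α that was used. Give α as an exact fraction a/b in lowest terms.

α = 1/8

F_att = 3/2·(g−p) = 3/2·(-14,-3) = (-21.0000,-4.5000)
o1: d²=34 ≤ ρ²=55; F_rep = 19·(5,3)/34² = (0.0822,0.0493)
o2: d²=193 > ρ²=55 → inactive
F = F_att + ΣF_rep = (-20.9178,-4.4507)
Δp = p'−p = (-2.6147,-0.5563); α = Δx/Fx = (-24181/9248) / (-24181/1156) = 1/8
check: Δy/Fy = (-5145/9248) / (-5145/1156) = 1/8 ✓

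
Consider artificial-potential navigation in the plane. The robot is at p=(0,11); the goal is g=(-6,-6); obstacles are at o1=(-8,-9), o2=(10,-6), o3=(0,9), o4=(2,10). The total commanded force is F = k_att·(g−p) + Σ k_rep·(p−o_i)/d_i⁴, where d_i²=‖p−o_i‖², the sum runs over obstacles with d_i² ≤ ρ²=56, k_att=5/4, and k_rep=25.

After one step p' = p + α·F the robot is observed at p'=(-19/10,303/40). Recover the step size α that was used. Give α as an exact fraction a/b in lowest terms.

α = 1/5

F_att = 5/4·(g−p) = 5/4·(-6,-17) = (-7.5000,-21.2500)
o1: d²=464 > ρ²=56 → inactive
o2: d²=389 > ρ²=56 → inactive
o3: d²=4 ≤ ρ²=56; F_rep = 25·(0,2)/4² = (0.0000,3.1250)
o4: d²=5 ≤ ρ²=56; F_rep = 25·(-2,1)/5² = (-2.0000,1.0000)
F = F_att + ΣF_rep = (-9.5000,-17.1250)
Δp = p'−p = (-1.9000,-3.4250); α = Δx/Fx = (-19/10) / (-19/2) = 1/5
check: Δy/Fy = (-137/40) / (-137/8) = 1/5 ✓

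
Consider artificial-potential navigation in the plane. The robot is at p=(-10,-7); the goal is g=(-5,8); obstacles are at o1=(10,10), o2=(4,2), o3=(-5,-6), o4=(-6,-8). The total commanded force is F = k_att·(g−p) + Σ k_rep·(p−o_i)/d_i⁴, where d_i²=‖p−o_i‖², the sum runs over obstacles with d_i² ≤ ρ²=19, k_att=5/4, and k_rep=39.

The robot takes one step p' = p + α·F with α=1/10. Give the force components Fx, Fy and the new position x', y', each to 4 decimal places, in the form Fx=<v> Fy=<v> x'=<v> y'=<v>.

Fx=5.7102 Fy=18.8849 x'=-9.4290 y'=-5.1115

F_att = 5/4·(g−p) = 5/4·(5,15) = (6.2500,18.7500)
o1: d²=689 > ρ²=19 → inactive
o2: d²=277 > ρ²=19 → inactive
o3: d²=26 > ρ²=19 → inactive
o4: d²=17 ≤ ρ²=19; F_rep = 39·(-4,1)/17² = (-0.5398,0.1349)
F = F_att + ΣF_rep = (5.7102,18.8849)
p' = p + 1/10·F = (-9.4290,-5.1115)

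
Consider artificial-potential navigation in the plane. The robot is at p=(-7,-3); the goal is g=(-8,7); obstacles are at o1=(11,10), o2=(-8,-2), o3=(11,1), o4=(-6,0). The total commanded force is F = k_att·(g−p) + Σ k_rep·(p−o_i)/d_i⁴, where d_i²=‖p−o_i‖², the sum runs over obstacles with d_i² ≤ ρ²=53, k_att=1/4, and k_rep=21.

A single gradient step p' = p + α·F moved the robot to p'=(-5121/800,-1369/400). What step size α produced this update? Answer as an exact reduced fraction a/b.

F_att = 1/4·(g−p) = 1/4·(-1,10) = (-0.2500,2.5000)
o1: d²=493 > ρ²=53 → inactive
o2: d²=2 ≤ ρ²=53; F_rep = 21·(1,-1)/2² = (5.2500,-5.2500)
o3: d²=340 > ρ²=53 → inactive
o4: d²=10 ≤ ρ²=53; F_rep = 21·(-1,-3)/10² = (-0.2100,-0.6300)
F = F_att + ΣF_rep = (4.7900,-3.3800)
Δp = p'−p = (0.5988,-0.4225); α = Δx/Fx = (479/800) / (479/100) = 1/8
check: Δy/Fy = (-169/400) / (-169/50) = 1/8 ✓

α = 1/8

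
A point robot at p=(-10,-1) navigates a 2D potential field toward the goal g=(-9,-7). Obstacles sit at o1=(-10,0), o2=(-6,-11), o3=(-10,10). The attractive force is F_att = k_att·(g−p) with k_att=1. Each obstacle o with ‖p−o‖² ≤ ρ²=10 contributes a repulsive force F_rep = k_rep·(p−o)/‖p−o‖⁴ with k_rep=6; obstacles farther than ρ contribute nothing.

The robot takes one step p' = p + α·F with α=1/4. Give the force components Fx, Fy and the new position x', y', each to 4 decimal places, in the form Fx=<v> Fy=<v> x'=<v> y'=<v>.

Fx=1.0000 Fy=-12.0000 x'=-9.7500 y'=-4.0000

F_att = 1·(g−p) = 1·(1,-6) = (1.0000,-6.0000)
o1: d²=1 ≤ ρ²=10; F_rep = 6·(0,-1)/1² = (0.0000,-6.0000)
o2: d²=116 > ρ²=10 → inactive
o3: d²=121 > ρ²=10 → inactive
F = F_att + ΣF_rep = (1.0000,-12.0000)
p' = p + 1/4·F = (-9.7500,-4.0000)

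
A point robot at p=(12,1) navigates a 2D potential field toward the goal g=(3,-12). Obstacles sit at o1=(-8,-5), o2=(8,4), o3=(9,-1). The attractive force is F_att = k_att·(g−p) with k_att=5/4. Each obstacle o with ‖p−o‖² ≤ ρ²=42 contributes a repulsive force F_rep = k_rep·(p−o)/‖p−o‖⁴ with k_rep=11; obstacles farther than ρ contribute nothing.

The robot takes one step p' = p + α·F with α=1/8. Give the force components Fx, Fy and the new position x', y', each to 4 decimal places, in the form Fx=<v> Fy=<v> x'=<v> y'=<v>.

Fx=-10.9843 Fy=-16.1726 x'=10.6270 y'=-1.0216

F_att = 5/4·(g−p) = 5/4·(-9,-13) = (-11.2500,-16.2500)
o1: d²=436 > ρ²=42 → inactive
o2: d²=25 ≤ ρ²=42; F_rep = 11·(4,-3)/25² = (0.0704,-0.0528)
o3: d²=13 ≤ ρ²=42; F_rep = 11·(3,2)/13² = (0.1953,0.1302)
F = F_att + ΣF_rep = (-10.9843,-16.1726)
p' = p + 1/8·F = (10.6270,-1.0216)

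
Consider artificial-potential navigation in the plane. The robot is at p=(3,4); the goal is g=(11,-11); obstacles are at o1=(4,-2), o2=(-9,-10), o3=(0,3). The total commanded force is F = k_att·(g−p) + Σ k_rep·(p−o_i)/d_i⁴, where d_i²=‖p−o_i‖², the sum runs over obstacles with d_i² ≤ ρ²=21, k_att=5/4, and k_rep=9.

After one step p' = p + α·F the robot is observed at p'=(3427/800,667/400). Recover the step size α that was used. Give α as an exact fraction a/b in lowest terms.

F_att = 5/4·(g−p) = 5/4·(8,-15) = (10.0000,-18.7500)
o1: d²=37 > ρ²=21 → inactive
o2: d²=340 > ρ²=21 → inactive
o3: d²=10 ≤ ρ²=21; F_rep = 9·(3,1)/10² = (0.2700,0.0900)
F = F_att + ΣF_rep = (10.2700,-18.6600)
Δp = p'−p = (1.2837,-2.3325); α = Δx/Fx = (1027/800) / (1027/100) = 1/8
check: Δy/Fy = (-933/400) / (-933/50) = 1/8 ✓

α = 1/8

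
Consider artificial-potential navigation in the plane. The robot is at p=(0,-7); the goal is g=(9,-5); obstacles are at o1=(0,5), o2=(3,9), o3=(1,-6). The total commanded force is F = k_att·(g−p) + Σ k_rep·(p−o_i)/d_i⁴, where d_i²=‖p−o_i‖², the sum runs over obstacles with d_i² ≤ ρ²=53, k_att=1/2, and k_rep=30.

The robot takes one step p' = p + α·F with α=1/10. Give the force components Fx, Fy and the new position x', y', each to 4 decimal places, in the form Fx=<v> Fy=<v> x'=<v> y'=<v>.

Fx=-3.0000 Fy=-6.5000 x'=-0.3000 y'=-7.6500

F_att = 1/2·(g−p) = 1/2·(9,2) = (4.5000,1.0000)
o1: d²=144 > ρ²=53 → inactive
o2: d²=265 > ρ²=53 → inactive
o3: d²=2 ≤ ρ²=53; F_rep = 30·(-1,-1)/2² = (-7.5000,-7.5000)
F = F_att + ΣF_rep = (-3.0000,-6.5000)
p' = p + 1/10·F = (-0.3000,-7.6500)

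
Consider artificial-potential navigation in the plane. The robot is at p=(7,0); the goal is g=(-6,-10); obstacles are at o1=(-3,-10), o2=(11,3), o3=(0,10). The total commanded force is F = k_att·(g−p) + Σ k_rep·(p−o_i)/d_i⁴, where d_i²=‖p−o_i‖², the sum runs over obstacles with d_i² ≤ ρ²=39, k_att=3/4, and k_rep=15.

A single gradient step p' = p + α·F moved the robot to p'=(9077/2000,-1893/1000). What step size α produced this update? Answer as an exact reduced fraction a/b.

α = 1/4

F_att = 3/4·(g−p) = 3/4·(-13,-10) = (-9.7500,-7.5000)
o1: d²=200 > ρ²=39 → inactive
o2: d²=25 ≤ ρ²=39; F_rep = 15·(-4,-3)/25² = (-0.0960,-0.0720)
o3: d²=149 > ρ²=39 → inactive
F = F_att + ΣF_rep = (-9.8460,-7.5720)
Δp = p'−p = (-2.4615,-1.8930); α = Δx/Fx = (-4923/2000) / (-4923/500) = 1/4
check: Δy/Fy = (-1893/1000) / (-1893/250) = 1/4 ✓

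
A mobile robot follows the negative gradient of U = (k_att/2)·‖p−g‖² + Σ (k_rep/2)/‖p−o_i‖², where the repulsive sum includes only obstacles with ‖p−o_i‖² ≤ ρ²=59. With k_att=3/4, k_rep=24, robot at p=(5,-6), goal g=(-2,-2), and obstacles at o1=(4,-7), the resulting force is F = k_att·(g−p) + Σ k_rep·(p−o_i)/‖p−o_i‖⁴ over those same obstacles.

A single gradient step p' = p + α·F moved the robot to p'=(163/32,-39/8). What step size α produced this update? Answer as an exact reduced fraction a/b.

F_att = 3/4·(g−p) = 3/4·(-7,4) = (-5.2500,3.0000)
o1: d²=2 ≤ ρ²=59; F_rep = 24·(1,1)/2² = (6.0000,6.0000)
F = F_att + ΣF_rep = (0.7500,9.0000)
Δp = p'−p = (0.0938,1.1250); α = Δx/Fx = (3/32) / (3/4) = 1/8
check: Δy/Fy = (9/8) / (9) = 1/8 ✓

α = 1/8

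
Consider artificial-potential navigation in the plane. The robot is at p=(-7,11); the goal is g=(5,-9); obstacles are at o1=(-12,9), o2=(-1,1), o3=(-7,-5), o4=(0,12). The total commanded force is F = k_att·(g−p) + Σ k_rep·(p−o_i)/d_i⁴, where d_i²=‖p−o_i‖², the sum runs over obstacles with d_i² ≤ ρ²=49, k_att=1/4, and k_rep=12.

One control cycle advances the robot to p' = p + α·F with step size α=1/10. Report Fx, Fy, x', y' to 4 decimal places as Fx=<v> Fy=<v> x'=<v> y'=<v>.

Fx=3.0713 Fy=-4.9715 x'=-6.6929 y'=10.5029

F_att = 1/4·(g−p) = 1/4·(12,-20) = (3.0000,-5.0000)
o1: d²=29 ≤ ρ²=49; F_rep = 12·(5,2)/29² = (0.0713,0.0285)
o2: d²=136 > ρ²=49 → inactive
o3: d²=256 > ρ²=49 → inactive
o4: d²=50 > ρ²=49 → inactive
F = F_att + ΣF_rep = (3.0713,-4.9715)
p' = p + 1/10·F = (-6.6929,10.5029)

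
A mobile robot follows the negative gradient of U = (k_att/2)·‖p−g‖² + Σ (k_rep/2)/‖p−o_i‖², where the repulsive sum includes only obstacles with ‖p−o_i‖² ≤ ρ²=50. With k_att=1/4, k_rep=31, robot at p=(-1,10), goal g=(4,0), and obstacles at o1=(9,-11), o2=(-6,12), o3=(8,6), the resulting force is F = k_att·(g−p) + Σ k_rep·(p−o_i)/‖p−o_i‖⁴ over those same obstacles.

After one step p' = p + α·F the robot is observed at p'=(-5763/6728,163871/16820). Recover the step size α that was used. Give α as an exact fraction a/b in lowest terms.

α = 1/10

F_att = 1/4·(g−p) = 1/4·(5,-10) = (1.2500,-2.5000)
o1: d²=541 > ρ²=50 → inactive
o2: d²=29 ≤ ρ²=50; F_rep = 31·(5,-2)/29² = (0.1843,-0.0737)
o3: d²=97 > ρ²=50 → inactive
F = F_att + ΣF_rep = (1.4343,-2.5737)
Δp = p'−p = (0.1434,-0.2574); α = Δx/Fx = (965/6728) / (4825/3364) = 1/10
check: Δy/Fy = (-4329/16820) / (-4329/1682) = 1/10 ✓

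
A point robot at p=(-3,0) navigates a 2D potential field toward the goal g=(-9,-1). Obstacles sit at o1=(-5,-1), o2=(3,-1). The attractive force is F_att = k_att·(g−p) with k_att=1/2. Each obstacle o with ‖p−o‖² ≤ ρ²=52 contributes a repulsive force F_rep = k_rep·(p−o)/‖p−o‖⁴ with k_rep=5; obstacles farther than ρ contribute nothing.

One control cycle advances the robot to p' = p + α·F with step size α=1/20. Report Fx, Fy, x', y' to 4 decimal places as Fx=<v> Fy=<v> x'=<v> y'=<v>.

F_att = 1/2·(g−p) = 1/2·(-6,-1) = (-3.0000,-0.5000)
o1: d²=5 ≤ ρ²=52; F_rep = 5·(2,1)/5² = (0.4000,0.2000)
o2: d²=37 ≤ ρ²=52; F_rep = 5·(-6,1)/37² = (-0.0219,0.0037)
F = F_att + ΣF_rep = (-2.6219,-0.2963)
p' = p + 1/20·F = (-3.1311,-0.0148)

Fx=-2.6219 Fy=-0.2963 x'=-3.1311 y'=-0.0148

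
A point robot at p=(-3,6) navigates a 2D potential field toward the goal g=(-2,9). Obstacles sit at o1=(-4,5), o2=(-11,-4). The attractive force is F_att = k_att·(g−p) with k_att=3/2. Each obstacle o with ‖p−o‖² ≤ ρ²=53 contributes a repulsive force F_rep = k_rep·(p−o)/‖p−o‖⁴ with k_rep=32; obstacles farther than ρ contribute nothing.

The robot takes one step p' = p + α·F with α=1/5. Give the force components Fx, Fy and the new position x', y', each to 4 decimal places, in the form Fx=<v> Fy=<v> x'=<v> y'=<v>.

Fx=9.5000 Fy=12.5000 x'=-1.1000 y'=8.5000

F_att = 3/2·(g−p) = 3/2·(1,3) = (1.5000,4.5000)
o1: d²=2 ≤ ρ²=53; F_rep = 32·(1,1)/2² = (8.0000,8.0000)
o2: d²=164 > ρ²=53 → inactive
F = F_att + ΣF_rep = (9.5000,12.5000)
p' = p + 1/5·F = (-1.1000,8.5000)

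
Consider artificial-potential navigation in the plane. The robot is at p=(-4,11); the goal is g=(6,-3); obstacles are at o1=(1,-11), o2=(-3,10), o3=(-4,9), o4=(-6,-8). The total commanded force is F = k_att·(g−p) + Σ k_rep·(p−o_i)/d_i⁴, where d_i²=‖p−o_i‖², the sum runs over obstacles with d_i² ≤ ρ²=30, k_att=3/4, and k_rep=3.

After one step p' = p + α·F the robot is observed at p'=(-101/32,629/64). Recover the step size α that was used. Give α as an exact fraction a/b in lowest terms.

F_att = 3/4·(g−p) = 3/4·(10,-14) = (7.5000,-10.5000)
o1: d²=509 > ρ²=30 → inactive
o2: d²=2 ≤ ρ²=30; F_rep = 3·(-1,1)/2² = (-0.7500,0.7500)
o3: d²=4 ≤ ρ²=30; F_rep = 3·(0,2)/4² = (0.0000,0.3750)
o4: d²=365 > ρ²=30 → inactive
F = F_att + ΣF_rep = (6.7500,-9.3750)
Δp = p'−p = (0.8438,-1.1719); α = Δx/Fx = (27/32) / (27/4) = 1/8
check: Δy/Fy = (-75/64) / (-75/8) = 1/8 ✓

α = 1/8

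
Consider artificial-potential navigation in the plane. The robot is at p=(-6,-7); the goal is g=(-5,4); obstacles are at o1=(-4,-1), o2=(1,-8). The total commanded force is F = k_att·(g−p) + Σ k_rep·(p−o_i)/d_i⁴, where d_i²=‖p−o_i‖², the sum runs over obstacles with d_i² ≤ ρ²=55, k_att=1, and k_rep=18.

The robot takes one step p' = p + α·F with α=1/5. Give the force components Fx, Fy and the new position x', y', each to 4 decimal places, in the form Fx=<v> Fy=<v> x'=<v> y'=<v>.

F_att = 1·(g−p) = 1·(1,11) = (1.0000,11.0000)
o1: d²=40 ≤ ρ²=55; F_rep = 18·(-2,-6)/40² = (-0.0225,-0.0675)
o2: d²=50 ≤ ρ²=55; F_rep = 18·(-7,1)/50² = (-0.0504,0.0072)
F = F_att + ΣF_rep = (0.9271,10.9397)
p' = p + 1/5·F = (-5.8146,-4.8121)

Fx=0.9271 Fy=10.9397 x'=-5.8146 y'=-4.8121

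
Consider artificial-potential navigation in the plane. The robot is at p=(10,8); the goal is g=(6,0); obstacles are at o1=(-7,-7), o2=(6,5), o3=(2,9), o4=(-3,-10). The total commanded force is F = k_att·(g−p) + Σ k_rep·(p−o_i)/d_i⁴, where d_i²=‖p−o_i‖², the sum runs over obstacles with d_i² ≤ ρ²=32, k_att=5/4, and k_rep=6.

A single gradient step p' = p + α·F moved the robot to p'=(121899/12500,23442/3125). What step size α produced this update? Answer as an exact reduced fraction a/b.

F_att = 5/4·(g−p) = 5/4·(-4,-8) = (-5.0000,-10.0000)
o1: d²=514 > ρ²=32 → inactive
o2: d²=25 ≤ ρ²=32; F_rep = 6·(4,3)/25² = (0.0384,0.0288)
o3: d²=65 > ρ²=32 → inactive
o4: d²=493 > ρ²=32 → inactive
F = F_att + ΣF_rep = (-4.9616,-9.9712)
Δp = p'−p = (-0.2481,-0.4986); α = Δx/Fx = (-3101/12500) / (-3101/625) = 1/20
check: Δy/Fy = (-1558/3125) / (-6232/625) = 1/20 ✓

α = 1/20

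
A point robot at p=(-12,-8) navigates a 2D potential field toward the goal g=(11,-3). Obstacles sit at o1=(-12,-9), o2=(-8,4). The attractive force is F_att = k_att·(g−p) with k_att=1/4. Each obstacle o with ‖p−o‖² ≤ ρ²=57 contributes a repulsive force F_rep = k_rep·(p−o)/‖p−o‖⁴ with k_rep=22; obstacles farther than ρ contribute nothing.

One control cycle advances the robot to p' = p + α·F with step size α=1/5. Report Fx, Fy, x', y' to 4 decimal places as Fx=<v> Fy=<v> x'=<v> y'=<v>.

F_att = 1/4·(g−p) = 1/4·(23,5) = (5.7500,1.2500)
o1: d²=1 ≤ ρ²=57; F_rep = 22·(0,1)/1² = (0.0000,22.0000)
o2: d²=160 > ρ²=57 → inactive
F = F_att + ΣF_rep = (5.7500,23.2500)
p' = p + 1/5·F = (-10.8500,-3.3500)

Fx=5.7500 Fy=23.2500 x'=-10.8500 y'=-3.3500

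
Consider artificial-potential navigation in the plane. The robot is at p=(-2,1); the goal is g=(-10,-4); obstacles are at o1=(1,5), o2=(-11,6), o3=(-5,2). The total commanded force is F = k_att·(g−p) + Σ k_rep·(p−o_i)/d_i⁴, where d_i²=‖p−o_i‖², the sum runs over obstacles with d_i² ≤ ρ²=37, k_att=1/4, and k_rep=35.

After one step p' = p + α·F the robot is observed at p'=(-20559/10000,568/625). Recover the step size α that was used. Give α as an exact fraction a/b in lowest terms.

F_att = 1/4·(g−p) = 1/4·(-8,-5) = (-2.0000,-1.2500)
o1: d²=25 ≤ ρ²=37; F_rep = 35·(-3,-4)/25² = (-0.1680,-0.2240)
o2: d²=106 > ρ²=37 → inactive
o3: d²=10 ≤ ρ²=37; F_rep = 35·(3,-1)/10² = (1.0500,-0.3500)
F = F_att + ΣF_rep = (-1.1180,-1.8240)
Δp = p'−p = (-0.0559,-0.0912); α = Δx/Fx = (-559/10000) / (-559/500) = 1/20
check: Δy/Fy = (-57/625) / (-228/125) = 1/20 ✓

α = 1/20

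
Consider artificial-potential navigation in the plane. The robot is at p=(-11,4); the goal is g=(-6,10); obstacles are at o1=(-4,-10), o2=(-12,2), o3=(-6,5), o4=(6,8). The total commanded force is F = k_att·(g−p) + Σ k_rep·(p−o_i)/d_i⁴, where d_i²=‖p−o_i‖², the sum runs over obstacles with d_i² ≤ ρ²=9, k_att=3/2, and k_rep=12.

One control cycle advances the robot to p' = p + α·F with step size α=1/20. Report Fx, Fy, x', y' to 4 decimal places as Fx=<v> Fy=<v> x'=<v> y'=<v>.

Fx=7.9800 Fy=9.9600 x'=-10.6010 y'=4.4980

F_att = 3/2·(g−p) = 3/2·(5,6) = (7.5000,9.0000)
o1: d²=245 > ρ²=9 → inactive
o2: d²=5 ≤ ρ²=9; F_rep = 12·(1,2)/5² = (0.4800,0.9600)
o3: d²=26 > ρ²=9 → inactive
o4: d²=305 > ρ²=9 → inactive
F = F_att + ΣF_rep = (7.9800,9.9600)
p' = p + 1/20·F = (-10.6010,4.4980)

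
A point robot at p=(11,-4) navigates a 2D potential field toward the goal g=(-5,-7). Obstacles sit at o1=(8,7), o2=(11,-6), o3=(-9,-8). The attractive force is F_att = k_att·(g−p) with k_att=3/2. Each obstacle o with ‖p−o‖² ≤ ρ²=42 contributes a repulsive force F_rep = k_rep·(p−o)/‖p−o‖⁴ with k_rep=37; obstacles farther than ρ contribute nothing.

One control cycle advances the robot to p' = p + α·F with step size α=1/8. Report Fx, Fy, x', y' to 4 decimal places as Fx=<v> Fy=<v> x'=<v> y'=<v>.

Fx=-24.0000 Fy=0.1250 x'=8.0000 y'=-3.9844

F_att = 3/2·(g−p) = 3/2·(-16,-3) = (-24.0000,-4.5000)
o1: d²=130 > ρ²=42 → inactive
o2: d²=4 ≤ ρ²=42; F_rep = 37·(0,2)/4² = (0.0000,4.6250)
o3: d²=416 > ρ²=42 → inactive
F = F_att + ΣF_rep = (-24.0000,0.1250)
p' = p + 1/8·F = (8.0000,-3.9844)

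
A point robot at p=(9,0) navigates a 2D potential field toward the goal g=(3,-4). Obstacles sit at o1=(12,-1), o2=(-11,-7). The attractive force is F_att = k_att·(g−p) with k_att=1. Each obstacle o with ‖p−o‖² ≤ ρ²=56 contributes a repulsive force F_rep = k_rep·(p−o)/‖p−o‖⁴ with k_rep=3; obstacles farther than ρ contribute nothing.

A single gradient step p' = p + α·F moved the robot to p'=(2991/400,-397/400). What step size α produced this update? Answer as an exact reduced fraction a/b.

F_att = 1·(g−p) = 1·(-6,-4) = (-6.0000,-4.0000)
o1: d²=10 ≤ ρ²=56; F_rep = 3·(-3,1)/10² = (-0.0900,0.0300)
o2: d²=449 > ρ²=56 → inactive
F = F_att + ΣF_rep = (-6.0900,-3.9700)
Δp = p'−p = (-1.5225,-0.9925); α = Δx/Fx = (-609/400) / (-609/100) = 1/4
check: Δy/Fy = (-397/400) / (-397/100) = 1/4 ✓

α = 1/4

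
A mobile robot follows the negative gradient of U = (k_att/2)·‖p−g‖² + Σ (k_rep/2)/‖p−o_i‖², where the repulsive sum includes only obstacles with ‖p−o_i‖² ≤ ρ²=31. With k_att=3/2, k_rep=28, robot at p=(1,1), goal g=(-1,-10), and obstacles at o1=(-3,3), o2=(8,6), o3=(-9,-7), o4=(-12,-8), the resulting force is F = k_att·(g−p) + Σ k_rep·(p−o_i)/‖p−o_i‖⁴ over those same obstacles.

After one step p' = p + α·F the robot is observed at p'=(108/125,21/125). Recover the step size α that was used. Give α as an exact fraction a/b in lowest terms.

α = 1/20

F_att = 3/2·(g−p) = 3/2·(-2,-11) = (-3.0000,-16.5000)
o1: d²=20 ≤ ρ²=31; F_rep = 28·(4,-2)/20² = (0.2800,-0.1400)
o2: d²=74 > ρ²=31 → inactive
o3: d²=164 > ρ²=31 → inactive
o4: d²=250 > ρ²=31 → inactive
F = F_att + ΣF_rep = (-2.7200,-16.6400)
Δp = p'−p = (-0.1360,-0.8320); α = Δx/Fx = (-17/125) / (-68/25) = 1/20
check: Δy/Fy = (-104/125) / (-416/25) = 1/20 ✓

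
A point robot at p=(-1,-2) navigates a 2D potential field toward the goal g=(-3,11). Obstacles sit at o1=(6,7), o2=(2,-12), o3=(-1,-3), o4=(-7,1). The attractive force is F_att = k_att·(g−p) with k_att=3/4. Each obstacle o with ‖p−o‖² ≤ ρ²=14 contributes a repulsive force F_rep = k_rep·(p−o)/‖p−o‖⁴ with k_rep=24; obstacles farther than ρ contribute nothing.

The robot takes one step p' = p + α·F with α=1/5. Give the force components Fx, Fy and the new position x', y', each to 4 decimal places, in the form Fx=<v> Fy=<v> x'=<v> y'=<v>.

Fx=-1.5000 Fy=33.7500 x'=-1.3000 y'=4.7500

F_att = 3/4·(g−p) = 3/4·(-2,13) = (-1.5000,9.7500)
o1: d²=130 > ρ²=14 → inactive
o2: d²=109 > ρ²=14 → inactive
o3: d²=1 ≤ ρ²=14; F_rep = 24·(0,1)/1² = (0.0000,24.0000)
o4: d²=45 > ρ²=14 → inactive
F = F_att + ΣF_rep = (-1.5000,33.7500)
p' = p + 1/5·F = (-1.3000,4.7500)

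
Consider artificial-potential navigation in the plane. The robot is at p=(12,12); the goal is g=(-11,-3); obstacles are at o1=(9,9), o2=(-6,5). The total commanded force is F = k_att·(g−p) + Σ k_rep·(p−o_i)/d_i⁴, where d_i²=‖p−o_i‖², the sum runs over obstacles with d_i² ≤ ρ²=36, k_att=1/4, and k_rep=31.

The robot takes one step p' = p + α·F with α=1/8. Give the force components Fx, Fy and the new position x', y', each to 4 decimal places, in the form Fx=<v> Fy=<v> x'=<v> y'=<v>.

F_att = 1/4·(g−p) = 1/4·(-23,-15) = (-5.7500,-3.7500)
o1: d²=18 ≤ ρ²=36; F_rep = 31·(3,3)/18² = (0.2870,0.2870)
o2: d²=373 > ρ²=36 → inactive
F = F_att + ΣF_rep = (-5.4630,-3.4630)
p' = p + 1/8·F = (11.3171,11.5671)

Fx=-5.4630 Fy=-3.4630 x'=11.3171 y'=11.5671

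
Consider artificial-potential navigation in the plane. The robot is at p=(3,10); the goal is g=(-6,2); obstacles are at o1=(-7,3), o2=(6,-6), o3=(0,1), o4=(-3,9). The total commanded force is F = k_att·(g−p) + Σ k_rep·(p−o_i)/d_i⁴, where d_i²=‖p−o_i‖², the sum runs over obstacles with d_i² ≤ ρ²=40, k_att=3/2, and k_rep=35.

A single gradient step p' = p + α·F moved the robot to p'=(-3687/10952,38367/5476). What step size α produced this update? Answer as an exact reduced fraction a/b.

F_att = 3/2·(g−p) = 3/2·(-9,-8) = (-13.5000,-12.0000)
o1: d²=149 > ρ²=40 → inactive
o2: d²=265 > ρ²=40 → inactive
o3: d²=90 > ρ²=40 → inactive
o4: d²=37 ≤ ρ²=40; F_rep = 35·(6,1)/37² = (0.1534,0.0256)
F = F_att + ΣF_rep = (-13.3466,-11.9744)
Δp = p'−p = (-3.3367,-2.9936); α = Δx/Fx = (-36543/10952) / (-36543/2738) = 1/4
check: Δy/Fy = (-16393/5476) / (-16393/1369) = 1/4 ✓

α = 1/4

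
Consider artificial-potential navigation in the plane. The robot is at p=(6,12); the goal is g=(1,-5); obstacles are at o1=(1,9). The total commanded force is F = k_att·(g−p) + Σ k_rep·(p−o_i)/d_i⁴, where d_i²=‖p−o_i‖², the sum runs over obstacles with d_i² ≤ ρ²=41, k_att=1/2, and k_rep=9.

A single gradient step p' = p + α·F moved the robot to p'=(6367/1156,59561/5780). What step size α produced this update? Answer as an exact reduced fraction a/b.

F_att = 1/2·(g−p) = 1/2·(-5,-17) = (-2.5000,-8.5000)
o1: d²=34 ≤ ρ²=41; F_rep = 9·(5,3)/34² = (0.0389,0.0234)
F = F_att + ΣF_rep = (-2.4611,-8.4766)
Δp = p'−p = (-0.4922,-1.6953); α = Δx/Fx = (-569/1156) / (-2845/1156) = 1/5
check: Δy/Fy = (-9799/5780) / (-9799/1156) = 1/5 ✓

α = 1/5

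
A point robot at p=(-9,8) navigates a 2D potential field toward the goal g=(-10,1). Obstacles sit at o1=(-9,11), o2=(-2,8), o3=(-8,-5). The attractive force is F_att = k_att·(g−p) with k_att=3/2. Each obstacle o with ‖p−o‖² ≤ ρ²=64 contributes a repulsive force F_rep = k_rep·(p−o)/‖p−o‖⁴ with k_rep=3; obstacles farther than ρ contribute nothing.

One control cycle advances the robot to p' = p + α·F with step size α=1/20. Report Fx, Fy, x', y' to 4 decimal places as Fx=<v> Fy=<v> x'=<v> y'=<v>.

Fx=-1.5087 Fy=-10.6111 x'=-9.0754 y'=7.4694

F_att = 3/2·(g−p) = 3/2·(-1,-7) = (-1.5000,-10.5000)
o1: d²=9 ≤ ρ²=64; F_rep = 3·(0,-3)/9² = (0.0000,-0.1111)
o2: d²=49 ≤ ρ²=64; F_rep = 3·(-7,0)/49² = (-0.0087,0.0000)
o3: d²=170 > ρ²=64 → inactive
F = F_att + ΣF_rep = (-1.5087,-10.6111)
p' = p + 1/20·F = (-9.0754,7.4694)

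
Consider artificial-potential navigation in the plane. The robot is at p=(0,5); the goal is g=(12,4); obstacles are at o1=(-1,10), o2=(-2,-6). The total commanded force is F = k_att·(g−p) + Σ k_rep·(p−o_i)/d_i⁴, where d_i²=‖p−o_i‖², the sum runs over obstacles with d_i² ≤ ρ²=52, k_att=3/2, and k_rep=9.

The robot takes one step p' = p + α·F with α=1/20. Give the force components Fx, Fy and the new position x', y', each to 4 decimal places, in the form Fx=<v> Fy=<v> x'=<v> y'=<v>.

Fx=18.0133 Fy=-1.5666 x'=0.9007 y'=4.9217

F_att = 3/2·(g−p) = 3/2·(12,-1) = (18.0000,-1.5000)
o1: d²=26 ≤ ρ²=52; F_rep = 9·(1,-5)/26² = (0.0133,-0.0666)
o2: d²=125 > ρ²=52 → inactive
F = F_att + ΣF_rep = (18.0133,-1.5666)
p' = p + 1/20·F = (0.9007,4.9217)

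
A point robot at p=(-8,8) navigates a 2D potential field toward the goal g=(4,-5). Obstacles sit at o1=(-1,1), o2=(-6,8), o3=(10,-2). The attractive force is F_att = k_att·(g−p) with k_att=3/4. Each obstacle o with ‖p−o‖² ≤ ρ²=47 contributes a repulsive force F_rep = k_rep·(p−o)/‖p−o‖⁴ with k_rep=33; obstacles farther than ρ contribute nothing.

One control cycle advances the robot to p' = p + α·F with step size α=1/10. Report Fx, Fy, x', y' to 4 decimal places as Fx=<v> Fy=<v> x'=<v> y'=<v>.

F_att = 3/4·(g−p) = 3/4·(12,-13) = (9.0000,-9.7500)
o1: d²=98 > ρ²=47 → inactive
o2: d²=4 ≤ ρ²=47; F_rep = 33·(-2,0)/4² = (-4.1250,0.0000)
o3: d²=424 > ρ²=47 → inactive
F = F_att + ΣF_rep = (4.8750,-9.7500)
p' = p + 1/10·F = (-7.5125,7.0250)

Fx=4.8750 Fy=-9.7500 x'=-7.5125 y'=7.0250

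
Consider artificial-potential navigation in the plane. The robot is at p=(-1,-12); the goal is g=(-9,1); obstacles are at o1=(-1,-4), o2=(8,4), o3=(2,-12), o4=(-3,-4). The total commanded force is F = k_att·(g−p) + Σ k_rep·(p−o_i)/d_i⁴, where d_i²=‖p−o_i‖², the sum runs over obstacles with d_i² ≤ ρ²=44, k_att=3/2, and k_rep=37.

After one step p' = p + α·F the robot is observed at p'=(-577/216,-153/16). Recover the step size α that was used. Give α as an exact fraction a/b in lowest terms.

α = 1/8

F_att = 3/2·(g−p) = 3/2·(-8,13) = (-12.0000,19.5000)
o1: d²=64 > ρ²=44 → inactive
o2: d²=337 > ρ²=44 → inactive
o3: d²=9 ≤ ρ²=44; F_rep = 37·(-3,0)/9² = (-1.3704,0.0000)
o4: d²=68 > ρ²=44 → inactive
F = F_att + ΣF_rep = (-13.3704,19.5000)
Δp = p'−p = (-1.6713,2.4375); α = Δx/Fx = (-361/216) / (-361/27) = 1/8
check: Δy/Fy = (39/16) / (39/2) = 1/8 ✓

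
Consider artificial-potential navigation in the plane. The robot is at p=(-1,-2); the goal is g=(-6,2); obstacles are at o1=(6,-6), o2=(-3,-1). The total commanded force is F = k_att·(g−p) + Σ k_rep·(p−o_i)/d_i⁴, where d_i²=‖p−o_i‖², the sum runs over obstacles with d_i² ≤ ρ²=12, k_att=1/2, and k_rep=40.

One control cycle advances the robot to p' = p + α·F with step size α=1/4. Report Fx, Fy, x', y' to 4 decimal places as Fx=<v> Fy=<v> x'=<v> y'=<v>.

F_att = 1/2·(g−p) = 1/2·(-5,4) = (-2.5000,2.0000)
o1: d²=65 > ρ²=12 → inactive
o2: d²=5 ≤ ρ²=12; F_rep = 40·(2,-1)/5² = (3.2000,-1.6000)
F = F_att + ΣF_rep = (0.7000,0.4000)
p' = p + 1/4·F = (-0.8250,-1.9000)

Fx=0.7000 Fy=0.4000 x'=-0.8250 y'=-1.9000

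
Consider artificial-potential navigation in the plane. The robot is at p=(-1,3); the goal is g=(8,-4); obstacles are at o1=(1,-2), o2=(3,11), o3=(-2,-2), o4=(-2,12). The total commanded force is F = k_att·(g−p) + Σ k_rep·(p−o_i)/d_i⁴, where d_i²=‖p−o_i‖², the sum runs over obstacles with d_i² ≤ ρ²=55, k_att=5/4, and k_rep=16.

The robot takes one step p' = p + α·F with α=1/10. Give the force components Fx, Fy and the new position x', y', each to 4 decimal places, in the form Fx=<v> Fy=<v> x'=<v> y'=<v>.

F_att = 5/4·(g−p) = 5/4·(9,-7) = (11.2500,-8.7500)
o1: d²=29 ≤ ρ²=55; F_rep = 16·(-2,5)/29² = (-0.0380,0.0951)
o2: d²=80 > ρ²=55 → inactive
o3: d²=26 ≤ ρ²=55; F_rep = 16·(1,5)/26² = (0.0237,0.1183)
o4: d²=82 > ρ²=55 → inactive
F = F_att + ΣF_rep = (11.2356,-8.5365)
p' = p + 1/10·F = (0.1236,2.1463)

Fx=11.2356 Fy=-8.5365 x'=0.1236 y'=2.1463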